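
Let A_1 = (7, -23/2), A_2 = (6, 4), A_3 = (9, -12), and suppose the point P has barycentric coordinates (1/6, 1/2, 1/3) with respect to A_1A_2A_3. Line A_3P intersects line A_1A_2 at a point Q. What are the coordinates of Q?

Line A_3P meets A_1A_2 where the A_3-coordinate vanishes; zeroing P's A_3-weight and renormalizing leaves A_1, A_2-weights 1/6 : 1/2 → (1/4, 3/4).
So Q = (1/4)·A_1 + (3/4)·A_2 = (25/4, 1/8).

(25/4, 1/8)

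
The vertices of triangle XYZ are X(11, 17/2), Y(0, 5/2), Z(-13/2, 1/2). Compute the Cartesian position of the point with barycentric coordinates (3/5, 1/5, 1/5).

(53/10, 57/10)

W = (3/5)·X + (1/5)·Y + (1/5)·Z.
x-coordinate: (3/5)·11 + (1/5)·0 + (1/5)·(-13/2) = 53/10.
y-coordinate: (3/5)·(17/2) + (1/5)·(5/2) + (1/5)·(1/2) = 57/10.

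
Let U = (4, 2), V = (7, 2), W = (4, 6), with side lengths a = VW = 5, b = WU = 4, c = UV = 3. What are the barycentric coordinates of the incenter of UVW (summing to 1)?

(5/12, 1/3, 1/4)

The incenter has barycentric coordinates proportional to the opposite side lengths: (5 : 4 : 3).
Normalizing by 5+4+3 = 12 gives (5/12, 1/3, 1/4).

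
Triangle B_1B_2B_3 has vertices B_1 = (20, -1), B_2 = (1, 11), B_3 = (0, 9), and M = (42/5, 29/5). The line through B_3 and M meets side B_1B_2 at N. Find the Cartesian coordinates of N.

Barycentric coordinates of M with respect to B_1B_2B_3: (2/5, 2/5, 1/5).
On side B_1B_2 the B_3-coordinate is zero; dropping M's B_3-weight 1/5 and renormalizing the remaining 2/5 : 2/5 gives weights 1/2, 1/2 on B_1, B_2.
N = (1/2)·(20, -1) + (1/2)·(1, 11) = (21/2, 5).

(21/2, 5)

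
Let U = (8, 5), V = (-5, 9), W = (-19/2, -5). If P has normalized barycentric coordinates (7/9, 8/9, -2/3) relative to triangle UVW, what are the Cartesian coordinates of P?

(73/9, 137/9)

P = (7/9)·U + (8/9)·V + (-2/3)·W.
x-coordinate: (7/9)·8 + (8/9)·(-5) + (-2/3)·(-19/2) = 73/9.
y-coordinate: (7/9)·5 + (8/9)·9 + (-2/3)·(-5) = 137/9.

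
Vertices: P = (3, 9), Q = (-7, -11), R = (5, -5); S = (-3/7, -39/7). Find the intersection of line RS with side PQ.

(-9/2, -6)

Barycentric coordinates of S with respect to PQR: (1/7, 3/7, 3/7).
On side PQ the R-coordinate is zero; dropping S's R-weight 3/7 and renormalizing the remaining 1/7 : 3/7 gives weights 1/4, 3/4 on P, Q.
T = (1/4)·(3, 9) + (3/4)·(-7, -11) = (-9/2, -6).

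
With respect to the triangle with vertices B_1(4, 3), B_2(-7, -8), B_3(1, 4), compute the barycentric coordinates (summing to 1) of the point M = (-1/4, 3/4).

(1/4, 1/4, 1/2)

Signed area of the reference triangle: [B_1B_2B_3] = ½·(4·(-8−4) + (-7)·(4−3) + 1·(3−(-8))) = ½·(-48 − 7 + 11) = -22.
[MB_2B_3] = ½·((-1/4)·(-8−4) + (-7)·(4−(3/4)) + 1·(3/4−(-8))) = ½·(3 − 91/4 + 35/4) = -11/2, so the B_1-coordinate is (-11/2)/(-22) = 1/4.
[B_1MB_3] = ½·(4·(3/4−4) + (-1/4)·(4−3) + 1·(3−(3/4))) = ½·(-13 − 1/4 + 9/4) = -11/2, so the B_2-coordinate is 1/4.
[B_1B_2M] = ½·(4·(-8−(3/4)) + (-7)·(3/4−3) + (-1/4)·(3−(-8))) = ½·(-35 + 63/4 − 11/4) = -11, so the B_3-coordinate is 1/2.
Check: 1/4 + 1/4 + 1/2 = 1.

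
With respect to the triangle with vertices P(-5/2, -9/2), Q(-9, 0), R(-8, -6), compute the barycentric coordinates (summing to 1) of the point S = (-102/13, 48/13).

Signed area of the reference triangle: [PQR] = ½·((-5/2)·(0−(-6)) + (-9)·(-6−(-9/2)) + (-8)·(-9/2−0)) = ½·(-15 + 27/2 + 36) = 69/4.
[SQR] = ½·((-102/13)·(0−(-6)) + (-9)·(-6−(48/13)) + (-8)·(48/13−0)) = ½·(-612/13 + 1134/13 − 384/13) = 69/13, so the P-coordinate is (69/13)/(69/4) = 4/13.
[PSR] = ½·((-5/2)·(48/13−(-6)) + (-102/13)·(-6−(-9/2)) + (-8)·(-9/2−(48/13))) = ½·(-315/13 + 153/13 + 852/13) = 345/13, so the Q-coordinate is 20/13.
[PQS] = ½·((-5/2)·(0−(48/13)) + (-9)·(48/13−(-9/2)) + (-102/13)·(-9/2−0)) = ½·(120/13 − 1917/26 + 459/13) = -759/52, so the R-coordinate is -11/13.

(4/13, 20/13, -11/13)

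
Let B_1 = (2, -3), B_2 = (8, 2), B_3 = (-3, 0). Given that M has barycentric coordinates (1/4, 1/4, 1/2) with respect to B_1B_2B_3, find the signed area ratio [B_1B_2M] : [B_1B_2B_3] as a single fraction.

The signed ratio [B_1B_2M]/[B_1B_2B_3] equals the barycentric coordinate of M at vertex B_3, which is 1/2.

1/2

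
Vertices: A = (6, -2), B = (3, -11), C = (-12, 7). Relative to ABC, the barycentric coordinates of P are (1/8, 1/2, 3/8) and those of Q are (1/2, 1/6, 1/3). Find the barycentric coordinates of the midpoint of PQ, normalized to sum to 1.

(5/16, 1/3, 17/48)

Since both coordinate triples sum to 1, the midpoint's barycentrics are the componentwise average.
(1/8+1/2)/2 = 5/16; similarly 1/3 and 17/48.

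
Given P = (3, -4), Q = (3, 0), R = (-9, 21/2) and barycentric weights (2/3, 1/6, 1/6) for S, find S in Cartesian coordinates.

(1, -11/12)

S = (2/3)·P + (1/6)·Q + (1/6)·R.
x-coordinate: (2/3)·3 + (1/6)·3 + (1/6)·(-9) = 1.
y-coordinate: (2/3)·(-4) + (1/6)·0 + (1/6)·(21/2) = -11/12.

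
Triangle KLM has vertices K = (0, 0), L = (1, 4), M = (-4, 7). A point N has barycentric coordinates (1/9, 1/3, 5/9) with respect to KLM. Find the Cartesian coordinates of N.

(-17/9, 47/9)

N = (1/9)·K + (1/3)·L + (5/9)·M.
x-coordinate: (1/9)·0 + (1/3)·1 + (5/9)·(-4) = -17/9.
y-coordinate: (1/9)·0 + (1/3)·4 + (5/9)·7 = 47/9.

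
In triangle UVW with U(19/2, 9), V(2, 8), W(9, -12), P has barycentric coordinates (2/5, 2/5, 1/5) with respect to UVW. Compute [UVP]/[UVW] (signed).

The signed ratio [UVP]/[UVW] equals the barycentric coordinate of P at vertex W, which is 1/5.

1/5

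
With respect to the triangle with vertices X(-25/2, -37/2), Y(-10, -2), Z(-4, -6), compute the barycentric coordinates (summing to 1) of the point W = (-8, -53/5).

(2/5, 1/10, 1/2)

Signed area of the reference triangle: [XYZ] = ½·((-25/2)·(-2−(-6)) + (-10)·(-6−(-37/2)) + (-4)·(-37/2−(-2))) = ½·(-50 − 125 + 66) = -109/2.
[WYZ] = ½·((-8)·(-2−(-6)) + (-10)·(-6−(-53/5)) + (-4)·(-53/5−(-2))) = ½·(-32 − 46 + 172/5) = -109/5, so the X-coordinate is (-109/5)/(-109/2) = 2/5.
[XWZ] = ½·((-25/2)·(-53/5−(-6)) + (-8)·(-6−(-37/2)) + (-4)·(-37/2−(-53/5))) = ½·(115/2 − 100 + 158/5) = -109/20, so the Y-coordinate is 1/10.
[XYW] = ½·((-25/2)·(-2−(-53/5)) + (-10)·(-53/5−(-37/2)) + (-8)·(-37/2−(-2))) = ½·(-215/2 − 79 + 132) = -109/4, so the Z-coordinate is 1/2.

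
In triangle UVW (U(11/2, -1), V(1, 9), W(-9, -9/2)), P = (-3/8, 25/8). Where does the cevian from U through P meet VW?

(-7/3, 9/2)

Barycentric coordinates of P with respect to UVW: (1/4, 1/2, 1/4).
On side VW the U-coordinate is zero; dropping P's U-weight 1/4 and renormalizing the remaining 1/2 : 1/4 gives weights 2/3, 1/3 on V, W.
Q = (2/3)·(1, 9) + (1/3)·(-9, -9/2) = (-7/3, 9/2).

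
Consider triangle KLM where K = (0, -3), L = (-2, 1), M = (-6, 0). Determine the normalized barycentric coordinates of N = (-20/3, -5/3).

(1/3, -2/3, 4/3)

Signed area of the reference triangle: [KLM] = ½·(0·(1−0) + (-2)·(0−(-3)) + (-6)·(-3−1)) = ½·(0 − 6 + 24) = 9.
[NLM] = ½·((-20/3)·(1−0) + (-2)·(0−(-5/3)) + (-6)·(-5/3−1)) = ½·(-20/3 − 10/3 + 16) = 3, so the K-coordinate is 3/9 = 1/3.
[KNM] = ½·(0·(-5/3−0) + (-20/3)·(0−(-3)) + (-6)·(-3−(-5/3))) = ½·(0 − 20 + 8) = -6, so the L-coordinate is -2/3.
[KLN] = ½·(0·(1−(-5/3)) + (-2)·(-5/3−(-3)) + (-20/3)·(-3−1)) = ½·(0 − 8/3 + 80/3) = 12, so the M-coordinate is 4/3.
Check: 1/3 − 2/3 + 4/3 = 1.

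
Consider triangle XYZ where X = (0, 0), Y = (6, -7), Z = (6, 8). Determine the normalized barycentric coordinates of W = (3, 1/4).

Signed area of the reference triangle: [XYZ] = ½·(0·(-7−8) + 6·(8−0) + 6·(0−(-7))) = ½·(0 + 48 + 42) = 45.
[WYZ] = ½·(3·(-7−8) + 6·(8−(1/4)) + 6·(1/4−(-7))) = ½·(-45 + 93/2 + 87/2) = 45/2, so the X-coordinate is (45/2)/45 = 1/2.
[XWZ] = ½·(0·(1/4−8) + 3·(8−0) + 6·(0−(1/4))) = ½·(0 + 24 − 3/2) = 45/4, so the Y-coordinate is 1/4.
[XYW] = ½·(0·(-7−(1/4)) + 6·(1/4−0) + 3·(0−(-7))) = ½·(0 + 3/2 + 21) = 45/4, so the Z-coordinate is 1/4.

(1/2, 1/4, 1/4)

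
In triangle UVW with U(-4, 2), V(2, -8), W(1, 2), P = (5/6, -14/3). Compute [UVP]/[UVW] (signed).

1/6

[UVW] = ½·((-4)·(-8−2) + 2·(2−2) + 1·(2−(-8))) = ½·(40 + 0 + 10) = 25.
[UVP] = ½·((-4)·(-8−(-14/3)) + 2·(-14/3−2) + (5/6)·(2−(-8))) = ½·(40/3 − 40/3 + 25/3) = 25/6, so the ratio is (25/6)/25 = 1/6.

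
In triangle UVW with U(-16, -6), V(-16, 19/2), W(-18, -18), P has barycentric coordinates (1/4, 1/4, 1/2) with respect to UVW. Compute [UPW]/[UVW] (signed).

1/4

The signed ratio [UPW]/[UVW] equals the barycentric coordinate of P at vertex V, which is 1/4.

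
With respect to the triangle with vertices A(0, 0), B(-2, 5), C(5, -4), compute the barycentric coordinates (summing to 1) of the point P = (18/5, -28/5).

(7/5, -4/5, 2/5)

Signed area of the reference triangle: [ABC] = ½·(0·(5−(-4)) + (-2)·(-4−0) + 5·(0−5)) = ½·(0 + 8 − 25) = -17/2.
[PBC] = ½·((18/5)·(5−(-4)) + (-2)·(-4−(-28/5)) + 5·(-28/5−5)) = ½·(162/5 − 16/5 − 53) = -119/10, so the A-coordinate is (-119/10)/(-17/2) = 7/5.
[APC] = ½·(0·(-28/5−(-4)) + (18/5)·(-4−0) + 5·(0−(-28/5))) = ½·(0 − 72/5 + 28) = 34/5, so the B-coordinate is -4/5.
[ABP] = ½·(0·(5−(-28/5)) + (-2)·(-28/5−0) + (18/5)·(0−5)) = ½·(0 + 56/5 − 18) = -17/5, so the C-coordinate is 2/5.
Check: 7/5 − 4/5 + 2/5 = 1.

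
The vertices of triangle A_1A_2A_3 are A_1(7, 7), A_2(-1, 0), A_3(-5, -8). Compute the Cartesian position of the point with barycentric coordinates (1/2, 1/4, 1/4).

P = (1/2)·A_1 + (1/4)·A_2 + (1/4)·A_3.
x-coordinate: (1/2)·7 + (1/4)·(-1) + (1/4)·(-5) = 2.
y-coordinate: (1/2)·7 + (1/4)·0 + (1/4)·(-8) = 3/2.

(2, 3/2)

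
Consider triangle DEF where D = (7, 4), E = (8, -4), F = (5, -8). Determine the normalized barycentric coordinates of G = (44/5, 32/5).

(1, 3/5, -3/5)

Signed area of the reference triangle: [DEF] = ½·(7·(-4−(-8)) + 8·(-8−4) + 5·(4−(-4))) = ½·(28 − 96 + 40) = -14.
[GEF] = ½·((44/5)·(-4−(-8)) + 8·(-8−(32/5)) + 5·(32/5−(-4))) = ½·(176/5 − 576/5 + 52) = -14, so the D-coordinate is (-14)/(-14) = 1.
[DGF] = ½·(7·(32/5−(-8)) + (44/5)·(-8−4) + 5·(4−(32/5))) = ½·(504/5 − 528/5 − 12) = -42/5, so the E-coordinate is 3/5.
[DEG] = ½·(7·(-4−(32/5)) + 8·(32/5−4) + (44/5)·(4−(-4))) = ½·(-364/5 + 96/5 + 352/5) = 42/5, so the F-coordinate is -3/5.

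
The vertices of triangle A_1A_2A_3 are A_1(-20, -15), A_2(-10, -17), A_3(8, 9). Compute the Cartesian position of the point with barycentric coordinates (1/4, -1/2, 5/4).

P = (1/4)·A_1 + (-1/2)·A_2 + (5/4)·A_3.
x-coordinate: (1/4)·(-20) + (-1/2)·(-10) + (5/4)·8 = 10.
y-coordinate: (1/4)·(-15) + (-1/2)·(-17) + (5/4)·9 = 16.

(10, 16)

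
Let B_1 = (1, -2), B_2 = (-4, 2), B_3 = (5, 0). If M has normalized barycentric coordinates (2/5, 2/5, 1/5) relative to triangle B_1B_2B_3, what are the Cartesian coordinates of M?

M = (2/5)·B_1 + (2/5)·B_2 + (1/5)·B_3.
x-coordinate: (2/5)·1 + (2/5)·(-4) + (1/5)·5 = -1/5.
y-coordinate: (2/5)·(-2) + (2/5)·2 + (1/5)·0 = 0.

(-1/5, 0)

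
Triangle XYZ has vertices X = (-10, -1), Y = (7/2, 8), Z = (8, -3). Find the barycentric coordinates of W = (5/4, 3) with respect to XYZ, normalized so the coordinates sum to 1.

Signed area of the reference triangle: [XYZ] = ½·((-10)·(8−(-3)) + (7/2)·(-3−(-1)) + 8·(-1−8)) = ½·(-110 − 7 − 72) = -189/2.
[WYZ] = ½·((5/4)·(8−(-3)) + (7/2)·(-3−3) + 8·(3−8)) = ½·(55/4 − 21 − 40) = -189/8, so the X-coordinate is (-189/8)/(-189/2) = 1/4.
[XWZ] = ½·((-10)·(3−(-3)) + (5/4)·(-3−(-1)) + 8·(-1−3)) = ½·(-60 − 5/2 − 32) = -189/4, so the Y-coordinate is 1/2.
[XYW] = ½·((-10)·(8−3) + (7/2)·(3−(-1)) + (5/4)·(-1−8)) = ½·(-50 + 14 − 45/4) = -189/8, so the Z-coordinate is 1/4.
Check: 1/4 + 1/2 + 1/4 = 1.

(1/4, 1/2, 1/4)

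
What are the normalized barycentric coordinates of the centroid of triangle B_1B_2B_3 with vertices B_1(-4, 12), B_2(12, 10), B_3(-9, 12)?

(1/3, 1/3, 1/3)

The centroid is the average of the vertices, so each weight is 1/3.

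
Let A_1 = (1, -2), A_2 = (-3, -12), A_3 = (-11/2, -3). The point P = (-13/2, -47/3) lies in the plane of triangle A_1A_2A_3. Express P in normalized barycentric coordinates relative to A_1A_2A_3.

(-2/3, 4/3, 1/3)

Signed area of the reference triangle: [A_1A_2A_3] = ½·(1·(-12−(-3)) + (-3)·(-3−(-2)) + (-11/2)·(-2−(-12))) = ½·(-9 + 3 − 55) = -61/2.
[PA_2A_3] = ½·((-13/2)·(-12−(-3)) + (-3)·(-3−(-47/3)) + (-11/2)·(-47/3−(-12))) = ½·(117/2 − 38 + 121/6) = 61/3, so the A_1-coordinate is (61/3)/(-61/2) = -2/3.
[A_1PA_3] = ½·(1·(-47/3−(-3)) + (-13/2)·(-3−(-2)) + (-11/2)·(-2−(-47/3))) = ½·(-38/3 + 13/2 − 451/6) = -122/3, so the A_2-coordinate is 4/3.
[A_1A_2P] = ½·(1·(-12−(-47/3)) + (-3)·(-47/3−(-2)) + (-13/2)·(-2−(-12))) = ½·(11/3 + 41 − 65) = -61/6, so the A_3-coordinate is 1/3.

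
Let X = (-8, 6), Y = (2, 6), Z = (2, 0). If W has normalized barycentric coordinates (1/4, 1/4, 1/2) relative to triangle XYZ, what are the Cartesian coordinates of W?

(-1/2, 3)

W = (1/4)·X + (1/4)·Y + (1/2)·Z.
x-coordinate: (1/4)·(-8) + (1/4)·2 + (1/2)·2 = -1/2.
y-coordinate: (1/4)·6 + (1/4)·6 + (1/2)·0 = 3.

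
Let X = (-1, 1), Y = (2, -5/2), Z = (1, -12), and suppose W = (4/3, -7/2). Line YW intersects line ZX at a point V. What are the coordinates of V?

(0, -11/2)

Barycentric coordinates of W with respect to XYZ: (1/6, 2/3, 1/6).
On side ZX the Y-coordinate is zero; dropping W's Y-weight 2/3 and renormalizing the remaining 1/6 : 1/6 gives weights 1/2, 1/2 on Z, X.
V = (1/2)·(1, -12) + (1/2)·(-1, 1) = (0, -11/2).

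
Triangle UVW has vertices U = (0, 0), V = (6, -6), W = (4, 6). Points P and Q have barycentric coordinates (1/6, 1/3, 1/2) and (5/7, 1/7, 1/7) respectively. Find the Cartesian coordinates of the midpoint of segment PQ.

Barycentric coordinates of the midpoint are the average: (37/84, 5/21, 9/28).
Converting: (37/84)·U + (5/21)·V + (9/28)·W = (19/7, 1/2).

(19/7, 1/2)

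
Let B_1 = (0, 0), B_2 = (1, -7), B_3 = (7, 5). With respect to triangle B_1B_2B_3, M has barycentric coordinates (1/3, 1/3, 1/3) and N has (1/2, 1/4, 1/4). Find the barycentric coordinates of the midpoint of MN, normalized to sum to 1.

Since both coordinate triples sum to 1, the midpoint's barycentrics are the componentwise average.
(1/3+1/2)/2 = 5/12; similarly 7/24 and 7/24.

(5/12, 7/24, 7/24)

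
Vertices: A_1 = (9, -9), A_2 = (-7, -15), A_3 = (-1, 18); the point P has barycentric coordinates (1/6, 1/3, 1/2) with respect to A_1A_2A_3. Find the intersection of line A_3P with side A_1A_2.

Line A_3P meets A_1A_2 where the A_3-coordinate vanishes; zeroing P's A_3-weight and renormalizing leaves A_1, A_2-weights 1/6 : 1/3 → (1/3, 2/3).
So Q = (1/3)·A_1 + (2/3)·A_2 = (-5/3, -13).

(-5/3, -13)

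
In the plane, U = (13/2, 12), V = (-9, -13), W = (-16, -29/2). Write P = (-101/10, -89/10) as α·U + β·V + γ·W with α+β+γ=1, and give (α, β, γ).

Signed area of the reference triangle: [UVW] = ½·((13/2)·(-13−(-29/2)) + (-9)·(-29/2−12) + (-16)·(12−(-13))) = ½·(39/4 + 477/2 − 400) = -607/8.
[PVW] = ½·((-101/10)·(-13−(-29/2)) + (-9)·(-29/2−(-89/10)) + (-16)·(-89/10−(-13))) = ½·(-303/20 + 252/5 − 328/5) = -607/40, so the U-coordinate is (-607/40)/(-607/8) = 1/5.
[UPW] = ½·((13/2)·(-89/10−(-29/2)) + (-101/10)·(-29/2−12) + (-16)·(12−(-89/10))) = ½·(182/5 + 5353/20 − 1672/5) = -607/40, so the V-coordinate is 1/5.
[UVP] = ½·((13/2)·(-13−(-89/10)) + (-9)·(-89/10−12) + (-101/10)·(12−(-13))) = ½·(-533/20 + 1881/10 − 505/2) = -1821/40, so the W-coordinate is 3/5.
Check: 1/5 + 1/5 + 3/5 = 1.

(1/5, 1/5, 3/5)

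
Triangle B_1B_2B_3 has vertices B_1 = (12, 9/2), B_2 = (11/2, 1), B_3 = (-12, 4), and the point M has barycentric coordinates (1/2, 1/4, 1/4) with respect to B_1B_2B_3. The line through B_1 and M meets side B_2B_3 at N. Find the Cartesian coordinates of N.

(-13/4, 5/2)

Line B_1M meets B_2B_3 where the B_1-coordinate vanishes; zeroing M's B_1-weight and renormalizing leaves B_2, B_3-weights 1/4 : 1/4 → (1/2, 1/2).
So N = (1/2)·B_2 + (1/2)·B_3 = (-13/4, 5/2).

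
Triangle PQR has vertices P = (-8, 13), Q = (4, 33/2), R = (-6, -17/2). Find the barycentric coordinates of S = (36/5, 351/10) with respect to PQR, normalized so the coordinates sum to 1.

(2/5, 7/5, -4/5)

Signed area of the reference triangle: [PQR] = ½·((-8)·(33/2−(-17/2)) + 4·(-17/2−13) + (-6)·(13−(33/2))) = ½·(-200 − 86 + 21) = -265/2.
[SQR] = ½·((36/5)·(33/2−(-17/2)) + 4·(-17/2−(351/10)) + (-6)·(351/10−(33/2))) = ½·(180 − 872/5 − 558/5) = -53, so the P-coordinate is (-53)/(-265/2) = 2/5.
[PSR] = ½·((-8)·(351/10−(-17/2)) + (36/5)·(-17/2−13) + (-6)·(13−(351/10))) = ½·(-1744/5 − 774/5 + 663/5) = -371/2, so the Q-coordinate is 7/5.
[PQS] = ½·((-8)·(33/2−(351/10)) + 4·(351/10−13) + (36/5)·(13−(33/2))) = ½·(744/5 + 442/5 − 126/5) = 106, so the R-coordinate is -4/5.
Check: 2/5 + 7/5 − 4/5 = 1.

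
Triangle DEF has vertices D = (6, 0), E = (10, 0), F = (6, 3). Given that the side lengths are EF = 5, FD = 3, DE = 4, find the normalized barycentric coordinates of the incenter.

The incenter has barycentric coordinates proportional to the opposite side lengths: (5 : 3 : 4).
Normalizing by 5+3+4 = 12 gives (5/12, 1/4, 1/3).

(5/12, 1/4, 1/3)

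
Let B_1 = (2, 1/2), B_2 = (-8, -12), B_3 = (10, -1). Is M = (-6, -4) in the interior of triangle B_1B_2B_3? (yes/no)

Barycentric coordinates of M: (122/115, 48/115, -11/23).
The three coordinates are positive, positive, negative; a point is interior exactly when all three are positive.

no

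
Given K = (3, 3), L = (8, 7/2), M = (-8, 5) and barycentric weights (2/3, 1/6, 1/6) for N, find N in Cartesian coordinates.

(2, 41/12)

N = (2/3)·K + (1/6)·L + (1/6)·M.
x-coordinate: (2/3)·3 + (1/6)·8 + (1/6)·(-8) = 2.
y-coordinate: (2/3)·3 + (1/6)·(7/2) + (1/6)·5 = 41/12.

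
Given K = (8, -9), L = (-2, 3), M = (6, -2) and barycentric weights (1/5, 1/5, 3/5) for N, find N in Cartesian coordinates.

(24/5, -12/5)

N = (1/5)·K + (1/5)·L + (3/5)·M.
x-coordinate: (1/5)·8 + (1/5)·(-2) + (3/5)·6 = 24/5.
y-coordinate: (1/5)·(-9) + (1/5)·3 + (3/5)·(-2) = -12/5.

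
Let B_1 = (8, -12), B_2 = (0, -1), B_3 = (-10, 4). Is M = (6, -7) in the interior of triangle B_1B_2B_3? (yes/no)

no

Barycentric coordinates of M: (3/7, 29/35, -9/35).
The three coordinates are positive, positive, negative; a point is interior exactly when all three are positive.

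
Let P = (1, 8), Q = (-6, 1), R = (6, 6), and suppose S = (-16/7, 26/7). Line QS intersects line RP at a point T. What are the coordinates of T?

Barycentric coordinates of S with respect to PQR: (2/7, 4/7, 1/7).
On side RP the Q-coordinate is zero; dropping S's Q-weight 4/7 and renormalizing the remaining 1/7 : 2/7 gives weights 1/3, 2/3 on R, P.
T = (1/3)·(6, 6) + (2/3)·(1, 8) = (8/3, 22/3).

(8/3, 22/3)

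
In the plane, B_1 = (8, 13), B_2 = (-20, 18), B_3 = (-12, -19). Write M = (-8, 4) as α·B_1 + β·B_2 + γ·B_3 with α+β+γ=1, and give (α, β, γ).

Signed area of the reference triangle: [B_1B_2B_3] = ½·(8·(18−(-19)) + (-20)·(-19−13) + (-12)·(13−18)) = ½·(296 + 640 + 60) = 498.
[MB_2B_3] = ½·((-8)·(18−(-19)) + (-20)·(-19−4) + (-12)·(4−18)) = ½·(-296 + 460 + 168) = 166, so the B_1-coordinate is 166/498 = 1/3.
[B_1MB_3] = ½·(8·(4−(-19)) + (-8)·(-19−13) + (-12)·(13−4)) = ½·(184 + 256 − 108) = 166, so the B_2-coordinate is 1/3.
[B_1B_2M] = ½·(8·(18−4) + (-20)·(4−13) + (-8)·(13−18)) = ½·(112 + 180 + 40) = 166, so the B_3-coordinate is 1/3.
Check: 1/3 + 1/3 + 1/3 = 1.

(1/3, 1/3, 1/3)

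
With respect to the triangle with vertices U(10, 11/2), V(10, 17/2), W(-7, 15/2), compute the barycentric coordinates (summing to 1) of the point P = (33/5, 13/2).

(3/5, 1/5, 1/5)

Signed area of the reference triangle: [UVW] = ½·(10·(17/2−(15/2)) + 10·(15/2−(11/2)) + (-7)·(11/2−(17/2))) = ½·(10 + 20 + 21) = 51/2.
[PVW] = ½·((33/5)·(17/2−(15/2)) + 10·(15/2−(13/2)) + (-7)·(13/2−(17/2))) = ½·(33/5 + 10 + 14) = 153/10, so the U-coordinate is (153/10)/(51/2) = 3/5.
[UPW] = ½·(10·(13/2−(15/2)) + (33/5)·(15/2−(11/2)) + (-7)·(11/2−(13/2))) = ½·(-10 + 66/5 + 7) = 51/10, so the V-coordinate is 1/5.
[UVP] = ½·(10·(17/2−(13/2)) + 10·(13/2−(11/2)) + (33/5)·(11/2−(17/2))) = ½·(20 + 10 − 99/5) = 51/10, so the W-coordinate is 1/5.
Check: 3/5 + 1/5 + 1/5 = 1.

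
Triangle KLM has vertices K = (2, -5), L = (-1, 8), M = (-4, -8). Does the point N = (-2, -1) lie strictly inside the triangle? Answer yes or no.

yes

Barycentric coordinates of N: (11/87, 12/29, 40/87).
The three coordinates are positive, positive, positive; a point is interior exactly when all three are positive.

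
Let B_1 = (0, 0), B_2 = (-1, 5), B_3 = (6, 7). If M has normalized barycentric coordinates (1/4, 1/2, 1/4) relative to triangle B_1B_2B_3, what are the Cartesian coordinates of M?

(1, 17/4)

M = (1/4)·B_1 + (1/2)·B_2 + (1/4)·B_3.
x-coordinate: (1/4)·0 + (1/2)·(-1) + (1/4)·6 = 1.
y-coordinate: (1/4)·0 + (1/2)·5 + (1/4)·7 = 17/4.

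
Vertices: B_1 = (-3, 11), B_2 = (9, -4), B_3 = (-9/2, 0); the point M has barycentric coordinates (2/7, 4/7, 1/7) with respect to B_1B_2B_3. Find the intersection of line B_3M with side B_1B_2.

(5, 1)

Line B_3M meets B_1B_2 where the B_3-coordinate vanishes; zeroing M's B_3-weight and renormalizing leaves B_1, B_2-weights 2/7 : 4/7 → (1/3, 2/3).
So N = (1/3)·B_1 + (2/3)·B_2 = (5, 1).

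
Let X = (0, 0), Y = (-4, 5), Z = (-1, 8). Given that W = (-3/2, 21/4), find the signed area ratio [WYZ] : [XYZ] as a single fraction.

[XYZ] = ½·(0·(5−8) + (-4)·(8−0) + (-1)·(0−5)) = ½·(0 − 32 + 5) = -27/2.
[WYZ] = ½·((-3/2)·(5−8) + (-4)·(8−(21/4)) + (-1)·(21/4−5)) = ½·(9/2 − 11 − 1/4) = -27/8, so the ratio is (-27/8)/(-27/2) = 1/4.

1/4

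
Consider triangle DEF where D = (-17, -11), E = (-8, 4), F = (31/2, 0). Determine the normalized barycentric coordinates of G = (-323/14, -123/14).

Signed area of the reference triangle: [DEF] = ½·((-17)·(4−0) + (-8)·(0−(-11)) + (31/2)·(-11−4)) = ½·(-68 − 88 − 465/2) = -777/4.
[GEF] = ½·((-323/14)·(4−0) + (-8)·(0−(-123/14)) + (31/2)·(-123/14−4)) = ½·(-646/7 − 492/7 − 5549/28) = -1443/8, so the D-coordinate is (-1443/8)/(-777/4) = 13/14.
[DGF] = ½·((-17)·(-123/14−0) + (-323/14)·(0−(-11)) + (31/2)·(-11−(-123/14))) = ½·(2091/14 − 3553/14 − 961/28) = -555/8, so the E-coordinate is 5/14.
[DEG] = ½·((-17)·(4−(-123/14)) + (-8)·(-123/14−(-11)) + (-323/14)·(-11−4)) = ½·(-3043/14 − 124/7 + 4845/14) = 111/2, so the F-coordinate is -2/7.

(13/14, 5/14, -2/7)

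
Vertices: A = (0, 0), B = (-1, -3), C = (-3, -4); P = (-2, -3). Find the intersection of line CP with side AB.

(-1/2, -3/2)

Barycentric coordinates of P with respect to ABC: (1/5, 1/5, 3/5).
On side AB the C-coordinate is zero; dropping P's C-weight 3/5 and renormalizing the remaining 1/5 : 1/5 gives weights 1/2, 1/2 on A, B.
Q = (1/2)·(0, 0) + (1/2)·(-1, -3) = (-1/2, -3/2).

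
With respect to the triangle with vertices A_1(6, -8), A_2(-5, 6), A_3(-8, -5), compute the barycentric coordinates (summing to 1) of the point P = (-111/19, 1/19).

(1/19, 9/19, 9/19)

Signed area of the reference triangle: [A_1A_2A_3] = ½·(6·(6−(-5)) + (-5)·(-5−(-8)) + (-8)·(-8−6)) = ½·(66 − 15 + 112) = 163/2.
[PA_2A_3] = ½·((-111/19)·(6−(-5)) + (-5)·(-5−(1/19)) + (-8)·(1/19−6)) = ½·(-1221/19 + 480/19 + 904/19) = 163/38, so the A_1-coordinate is (163/38)/(163/2) = 1/19.
[A_1PA_3] = ½·(6·(1/19−(-5)) + (-111/19)·(-5−(-8)) + (-8)·(-8−(1/19))) = ½·(576/19 − 333/19 + 1224/19) = 1467/38, so the A_2-coordinate is 9/19.
[A_1A_2P] = ½·(6·(6−(1/19)) + (-5)·(1/19−(-8)) + (-111/19)·(-8−6)) = ½·(678/19 − 765/19 + 1554/19) = 1467/38, so the A_3-coordinate is 9/19.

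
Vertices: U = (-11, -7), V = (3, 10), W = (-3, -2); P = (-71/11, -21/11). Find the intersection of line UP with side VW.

Barycentric coordinates of P with respect to UVW: (7/11, 3/11, 1/11).
On side VW the U-coordinate is zero; dropping P's U-weight 7/11 and renormalizing the remaining 3/11 : 1/11 gives weights 3/4, 1/4 on V, W.
Q = (3/4)·(3, 10) + (1/4)·(-3, -2) = (3/2, 7).

(3/2, 7)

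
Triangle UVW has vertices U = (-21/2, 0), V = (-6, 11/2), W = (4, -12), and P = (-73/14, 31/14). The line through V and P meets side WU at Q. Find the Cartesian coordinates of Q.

(-13/4, -6)

Barycentric coordinates of P with respect to UVW: (1/7, 5/7, 1/7).
On side WU the V-coordinate is zero; dropping P's V-weight 5/7 and renormalizing the remaining 1/7 : 1/7 gives weights 1/2, 1/2 on W, U.
Q = (1/2)·(4, -12) + (1/2)·(-21/2, 0) = (-13/4, -6).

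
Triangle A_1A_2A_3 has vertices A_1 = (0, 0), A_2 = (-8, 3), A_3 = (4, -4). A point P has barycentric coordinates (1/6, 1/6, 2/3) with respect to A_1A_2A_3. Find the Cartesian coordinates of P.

(4/3, -13/6)

P = (1/6)·A_1 + (1/6)·A_2 + (2/3)·A_3.
x-coordinate: (1/6)·0 + (1/6)·(-8) + (2/3)·4 = 4/3.
y-coordinate: (1/6)·0 + (1/6)·3 + (2/3)·(-4) = -13/6.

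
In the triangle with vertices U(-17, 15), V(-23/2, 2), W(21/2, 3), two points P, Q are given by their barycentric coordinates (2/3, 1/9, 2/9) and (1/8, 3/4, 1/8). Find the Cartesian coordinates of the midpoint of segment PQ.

(-2839/288, 527/72)

Barycentric coordinates of the midpoint are the average: (19/48, 31/72, 25/144).
Converting: (19/48)·U + (31/72)·V + (25/144)·W = (-2839/288, 527/72).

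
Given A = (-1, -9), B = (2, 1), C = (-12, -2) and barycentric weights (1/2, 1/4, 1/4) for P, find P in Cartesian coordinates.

(-3, -19/4)

P = (1/2)·A + (1/4)·B + (1/4)·C.
x-coordinate: (1/2)·(-1) + (1/4)·2 + (1/4)·(-12) = -3.
y-coordinate: (1/2)·(-9) + (1/4)·1 + (1/4)·(-2) = -19/4.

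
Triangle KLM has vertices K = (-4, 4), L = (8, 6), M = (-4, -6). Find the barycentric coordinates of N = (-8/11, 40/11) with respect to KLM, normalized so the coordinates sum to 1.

Signed area of the reference triangle: [KLM] = ½·((-4)·(6−(-6)) + 8·(-6−4) + (-4)·(4−6)) = ½·(-48 − 80 + 8) = -60.
[NLM] = ½·((-8/11)·(6−(-6)) + 8·(-6−(40/11)) + (-4)·(40/11−6)) = ½·(-96/11 − 848/11 + 104/11) = -420/11, so the K-coordinate is (-420/11)/(-60) = 7/11.
[KNM] = ½·((-4)·(40/11−(-6)) + (-8/11)·(-6−4) + (-4)·(4−(40/11))) = ½·(-424/11 + 80/11 − 16/11) = -180/11, so the L-coordinate is 3/11.
[KLN] = ½·((-4)·(6−(40/11)) + 8·(40/11−4) + (-8/11)·(4−6)) = ½·(-104/11 − 32/11 + 16/11) = -60/11, so the M-coordinate is 1/11.

(7/11, 3/11, 1/11)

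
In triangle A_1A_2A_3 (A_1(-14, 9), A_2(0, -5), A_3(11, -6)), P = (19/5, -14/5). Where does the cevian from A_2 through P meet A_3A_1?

Barycentric coordinates of P with respect to A_1A_2A_3: (1/5, 1/5, 3/5).
On side A_3A_1 the A_2-coordinate is zero; dropping P's A_2-weight 1/5 and renormalizing the remaining 3/5 : 1/5 gives weights 3/4, 1/4 on A_3, A_1.
Q = (3/4)·(11, -6) + (1/4)·(-14, 9) = (19/4, -9/4).

(19/4, -9/4)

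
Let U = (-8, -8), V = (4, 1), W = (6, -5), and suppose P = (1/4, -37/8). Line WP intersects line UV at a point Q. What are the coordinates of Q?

Barycentric coordinates of P with respect to UVW: (3/8, 1/4, 3/8).
On side UV the W-coordinate is zero; dropping P's W-weight 3/8 and renormalizing the remaining 3/8 : 1/4 gives weights 3/5, 2/5 on U, V.
Q = (3/5)·(-8, -8) + (2/5)·(4, 1) = (-16/5, -22/5).

(-16/5, -22/5)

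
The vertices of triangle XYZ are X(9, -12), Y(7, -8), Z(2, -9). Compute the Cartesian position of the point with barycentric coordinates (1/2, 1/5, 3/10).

W = (1/2)·X + (1/5)·Y + (3/10)·Z.
x-coordinate: (1/2)·9 + (1/5)·7 + (3/10)·2 = 13/2.
y-coordinate: (1/2)·(-12) + (1/5)·(-8) + (3/10)·(-9) = -103/10.

(13/2, -103/10)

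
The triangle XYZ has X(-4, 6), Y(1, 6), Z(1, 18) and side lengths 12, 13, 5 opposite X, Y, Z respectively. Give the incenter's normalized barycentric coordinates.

The incenter has barycentric coordinates proportional to the opposite side lengths: (12 : 13 : 5).
Normalizing by 12+13+5 = 30 gives (2/5, 13/30, 1/6).

(2/5, 13/30, 1/6)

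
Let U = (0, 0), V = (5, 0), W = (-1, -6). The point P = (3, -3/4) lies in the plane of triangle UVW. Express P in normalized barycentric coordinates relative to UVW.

Signed area of the reference triangle: [UVW] = ½·(0·(0−(-6)) + 5·(-6−0) + (-1)·(0−0)) = ½·(0 − 30 + 0) = -15.
[PVW] = ½·(3·(0−(-6)) + 5·(-6−(-3/4)) + (-1)·(-3/4−0)) = ½·(18 − 105/4 + 3/4) = -15/4, so the U-coordinate is (-15/4)/(-15) = 1/4.
[UPW] = ½·(0·(-3/4−(-6)) + 3·(-6−0) + (-1)·(0−(-3/4))) = ½·(0 − 18 − 3/4) = -75/8, so the V-coordinate is 5/8.
[UVP] = ½·(0·(0−(-3/4)) + 5·(-3/4−0) + 3·(0−0)) = ½·(0 − 15/4 + 0) = -15/8, so the W-coordinate is 1/8.
Check: 1/4 + 5/8 + 1/8 = 1.

(1/4, 5/8, 1/8)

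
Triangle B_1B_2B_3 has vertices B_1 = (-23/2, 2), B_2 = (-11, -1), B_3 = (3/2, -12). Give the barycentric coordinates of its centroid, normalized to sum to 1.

(1/3, 1/3, 1/3)

The centroid is the average of the vertices, so each weight is 1/3.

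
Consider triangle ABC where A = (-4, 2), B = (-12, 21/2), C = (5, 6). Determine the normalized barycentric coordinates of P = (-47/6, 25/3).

(1/6, 2/3, 1/6)

Signed area of the reference triangle: [ABC] = ½·((-4)·(21/2−6) + (-12)·(6−2) + 5·(2−(21/2))) = ½·(-18 − 48 − 85/2) = -217/4.
[PBC] = ½·((-47/6)·(21/2−6) + (-12)·(6−(25/3)) + 5·(25/3−(21/2))) = ½·(-141/4 + 28 − 65/6) = -217/24, so the A-coordinate is (-217/24)/(-217/4) = 1/6.
[APC] = ½·((-4)·(25/3−6) + (-47/6)·(6−2) + 5·(2−(25/3))) = ½·(-28/3 − 94/3 − 95/3) = -217/6, so the B-coordinate is 2/3.
[ABP] = ½·((-4)·(21/2−(25/3)) + (-12)·(25/3−2) + (-47/6)·(2−(21/2))) = ½·(-26/3 − 76 + 799/12) = -217/24, so the C-coordinate is 1/6.
Check: 1/6 + 2/3 + 1/6 = 1.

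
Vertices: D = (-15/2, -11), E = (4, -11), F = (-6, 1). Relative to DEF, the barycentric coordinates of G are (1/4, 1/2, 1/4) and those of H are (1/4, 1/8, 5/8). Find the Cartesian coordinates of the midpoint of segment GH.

(-13/4, -23/4)

Barycentric coordinates of the midpoint are the average: (1/4, 5/16, 7/16).
Converting: (1/4)·D + (5/16)·E + (7/16)·F = (-13/4, -23/4).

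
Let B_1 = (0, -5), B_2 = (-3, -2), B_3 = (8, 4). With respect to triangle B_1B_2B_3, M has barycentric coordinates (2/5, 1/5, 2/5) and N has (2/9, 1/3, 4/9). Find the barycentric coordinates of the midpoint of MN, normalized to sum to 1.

(14/45, 4/15, 19/45)

Since both coordinate triples sum to 1, the midpoint's barycentrics are the componentwise average.
(2/5+2/9)/2 = 14/45; similarly 4/15 and 19/45.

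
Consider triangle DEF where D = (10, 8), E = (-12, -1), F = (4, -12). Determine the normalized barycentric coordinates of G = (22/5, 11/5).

(3/5, 1/5, 1/5)

Signed area of the reference triangle: [DEF] = ½·(10·(-1−(-12)) + (-12)·(-12−8) + 4·(8−(-1))) = ½·(110 + 240 + 36) = 193.
[GEF] = ½·((22/5)·(-1−(-12)) + (-12)·(-12−(11/5)) + 4·(11/5−(-1))) = ½·(242/5 + 852/5 + 64/5) = 579/5, so the D-coordinate is (579/5)/193 = 3/5.
[DGF] = ½·(10·(11/5−(-12)) + (22/5)·(-12−8) + 4·(8−(11/5))) = ½·(142 − 88 + 116/5) = 193/5, so the E-coordinate is 1/5.
[DEG] = ½·(10·(-1−(11/5)) + (-12)·(11/5−8) + (22/5)·(8−(-1))) = ½·(-32 + 348/5 + 198/5) = 193/5, so the F-coordinate is 1/5.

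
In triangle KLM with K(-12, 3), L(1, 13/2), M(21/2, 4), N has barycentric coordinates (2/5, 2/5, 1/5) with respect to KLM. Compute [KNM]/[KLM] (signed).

The signed ratio [KNM]/[KLM] equals the barycentric coordinate of N at vertex L, which is 2/5.

2/5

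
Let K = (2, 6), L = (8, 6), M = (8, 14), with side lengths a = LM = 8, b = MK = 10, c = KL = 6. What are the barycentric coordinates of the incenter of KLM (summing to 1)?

(1/3, 5/12, 1/4)

The incenter has barycentric coordinates proportional to the opposite side lengths: (8 : 10 : 6).
Normalizing by 8+10+6 = 24 gives (1/3, 5/12, 1/4).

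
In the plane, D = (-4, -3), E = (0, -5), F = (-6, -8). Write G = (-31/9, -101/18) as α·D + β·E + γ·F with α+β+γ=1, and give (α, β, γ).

Signed area of the reference triangle: [DEF] = ½·((-4)·(-5−(-8)) + 0·(-8−(-3)) + (-6)·(-3−(-5))) = ½·(-12 + 0 − 12) = -12.
[GEF] = ½·((-31/9)·(-5−(-8)) + 0·(-8−(-101/18)) + (-6)·(-101/18−(-5))) = ½·(-31/3 + 0 + 11/3) = -10/3, so the D-coordinate is (-10/3)/(-12) = 5/18.
[DGF] = ½·((-4)·(-101/18−(-8)) + (-31/9)·(-8−(-3)) + (-6)·(-3−(-101/18))) = ½·(-86/9 + 155/9 − 47/3) = -4, so the E-coordinate is 1/3.
[DEG] = ½·((-4)·(-5−(-101/18)) + 0·(-101/18−(-3)) + (-31/9)·(-3−(-5))) = ½·(-22/9 + 0 − 62/9) = -14/3, so the F-coordinate is 7/18.
Check: 5/18 + 1/3 + 7/18 = 1.

(5/18, 1/3, 7/18)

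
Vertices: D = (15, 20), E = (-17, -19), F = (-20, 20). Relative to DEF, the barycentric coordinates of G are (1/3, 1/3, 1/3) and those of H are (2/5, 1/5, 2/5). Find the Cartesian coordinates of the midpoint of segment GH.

Barycentric coordinates of the midpoint are the average: (11/30, 4/15, 11/30).
Converting: (11/30)·D + (4/15)·E + (11/30)·F = (-191/30, 48/5).

(-191/30, 48/5)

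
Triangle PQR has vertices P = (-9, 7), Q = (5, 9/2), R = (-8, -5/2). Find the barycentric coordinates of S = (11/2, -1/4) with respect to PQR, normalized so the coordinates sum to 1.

Signed area of the reference triangle: [PQR] = ½·((-9)·(9/2−(-5/2)) + 5·(-5/2−7) + (-8)·(7−(9/2))) = ½·(-63 − 95/2 − 20) = -261/4.
[SQR] = ½·((11/2)·(9/2−(-5/2)) + 5·(-5/2−(-1/4)) + (-8)·(-1/4−(9/2))) = ½·(77/2 − 45/4 + 38) = 261/8, so the P-coordinate is (261/8)/(-261/4) = -1/2.
[PSR] = ½·((-9)·(-1/4−(-5/2)) + (11/2)·(-5/2−7) + (-8)·(7−(-1/4))) = ½·(-81/4 − 209/4 − 58) = -261/4, so the Q-coordinate is 1.
[PQS] = ½·((-9)·(9/2−(-1/4)) + 5·(-1/4−7) + (11/2)·(7−(9/2))) = ½·(-171/4 − 145/4 + 55/4) = -261/8, so the R-coordinate is 1/2.
Check: -1/2 + 1 + 1/2 = 1.

(-1/2, 1, 1/2)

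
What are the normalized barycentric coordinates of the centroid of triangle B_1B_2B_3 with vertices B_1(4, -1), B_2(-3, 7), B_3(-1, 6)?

The centroid is the average of the vertices, so each weight is 1/3.

(1/3, 1/3, 1/3)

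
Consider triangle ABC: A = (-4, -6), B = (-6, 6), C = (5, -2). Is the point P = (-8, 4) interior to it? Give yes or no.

Barycentric coordinates of P: (19/58, 53/58, -7/29).
The three coordinates are positive, positive, negative; a point is interior exactly when all three are positive.

no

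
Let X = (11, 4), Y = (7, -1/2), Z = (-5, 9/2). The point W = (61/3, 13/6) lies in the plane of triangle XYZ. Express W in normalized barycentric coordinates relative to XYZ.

Signed area of the reference triangle: [XYZ] = ½·(11·(-1/2−(9/2)) + 7·(9/2−4) + (-5)·(4−(-1/2))) = ½·(-55 + 7/2 − 45/2) = -37.
[WYZ] = ½·((61/3)·(-1/2−(9/2)) + 7·(9/2−(13/6)) + (-5)·(13/6−(-1/2))) = ½·(-305/3 + 49/3 − 40/3) = -148/3, so the X-coordinate is (-148/3)/(-37) = 4/3.
[XWZ] = ½·(11·(13/6−(9/2)) + (61/3)·(9/2−4) + (-5)·(4−(13/6))) = ½·(-77/3 + 61/6 − 55/6) = -37/3, so the Y-coordinate is 1/3.
[XYW] = ½·(11·(-1/2−(13/6)) + 7·(13/6−4) + (61/3)·(4−(-1/2))) = ½·(-88/3 − 77/6 + 183/2) = 74/3, so the Z-coordinate is -2/3.
Check: 4/3 + 1/3 − 2/3 = 1.

(4/3, 1/3, -2/3)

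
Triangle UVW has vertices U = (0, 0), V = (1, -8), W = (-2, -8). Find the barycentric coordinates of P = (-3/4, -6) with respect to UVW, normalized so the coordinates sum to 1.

(1/4, 1/4, 1/2)

Signed area of the reference triangle: [UVW] = ½·(0·(-8−(-8)) + 1·(-8−0) + (-2)·(0−(-8))) = ½·(0 − 8 − 16) = -12.
[PVW] = ½·((-3/4)·(-8−(-8)) + 1·(-8−(-6)) + (-2)·(-6−(-8))) = ½·(0 − 2 − 4) = -3, so the U-coordinate is (-3)/(-12) = 1/4.
[UPW] = ½·(0·(-6−(-8)) + (-3/4)·(-8−0) + (-2)·(0−(-6))) = ½·(0 + 6 − 12) = -3, so the V-coordinate is 1/4.
[UVP] = ½·(0·(-8−(-6)) + 1·(-6−0) + (-3/4)·(0−(-8))) = ½·(0 − 6 − 6) = -6, so the W-coordinate is 1/2.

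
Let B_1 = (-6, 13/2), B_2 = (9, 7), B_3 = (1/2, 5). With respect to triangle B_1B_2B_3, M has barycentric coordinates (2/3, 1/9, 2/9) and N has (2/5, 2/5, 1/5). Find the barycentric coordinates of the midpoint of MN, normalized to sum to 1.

Since both coordinate triples sum to 1, the midpoint's barycentrics are the componentwise average.
(2/3+2/5)/2 = 8/15; similarly 23/90 and 19/90.

(8/15, 23/90, 19/90)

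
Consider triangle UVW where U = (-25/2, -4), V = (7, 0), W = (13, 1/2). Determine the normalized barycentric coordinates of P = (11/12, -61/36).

(1/2, -1/9, 11/18)

Signed area of the reference triangle: [UVW] = ½·((-25/2)·(0−(1/2)) + 7·(1/2−(-4)) + 13·(-4−0)) = ½·(25/4 + 63/2 − 52) = -57/8.
[PVW] = ½·((11/12)·(0−(1/2)) + 7·(1/2−(-61/36)) + 13·(-61/36−0)) = ½·(-11/24 + 553/36 − 793/36) = -57/16, so the U-coordinate is (-57/16)/(-57/8) = 1/2.
[UPW] = ½·((-25/2)·(-61/36−(1/2)) + (11/12)·(1/2−(-4)) + 13·(-4−(-61/36))) = ½·(1975/72 + 33/8 − 1079/36) = 19/24, so the V-coordinate is -1/9.
[UVP] = ½·((-25/2)·(0−(-61/36)) + 7·(-61/36−(-4)) + (11/12)·(-4−0)) = ½·(-1525/72 + 581/36 − 11/3) = -209/48, so the W-coordinate is 11/18.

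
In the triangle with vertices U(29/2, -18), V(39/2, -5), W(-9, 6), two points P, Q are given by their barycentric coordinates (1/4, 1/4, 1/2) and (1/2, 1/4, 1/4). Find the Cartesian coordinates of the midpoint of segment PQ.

Barycentric coordinates of the midpoint are the average: (3/8, 1/4, 3/8).
Converting: (3/8)·U + (1/4)·V + (3/8)·W = (111/16, -23/4).

(111/16, -23/4)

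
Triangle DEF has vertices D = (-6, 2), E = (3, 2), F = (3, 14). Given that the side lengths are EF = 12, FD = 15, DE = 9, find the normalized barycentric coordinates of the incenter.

(1/3, 5/12, 1/4)

The incenter has barycentric coordinates proportional to the opposite side lengths: (12 : 15 : 9).
Normalizing by 12+15+9 = 36 gives (1/3, 5/12, 1/4).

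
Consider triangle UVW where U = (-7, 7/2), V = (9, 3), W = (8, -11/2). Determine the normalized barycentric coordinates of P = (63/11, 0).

(2/11, 5/11, 4/11)

Signed area of the reference triangle: [UVW] = ½·((-7)·(3−(-11/2)) + 9·(-11/2−(7/2)) + 8·(7/2−3)) = ½·(-119/2 − 81 + 4) = -273/4.
[PVW] = ½·((63/11)·(3−(-11/2)) + 9·(-11/2−0) + 8·(0−3)) = ½·(1071/22 − 99/2 − 24) = -273/22, so the U-coordinate is (-273/22)/(-273/4) = 2/11.
[UPW] = ½·((-7)·(0−(-11/2)) + (63/11)·(-11/2−(7/2)) + 8·(7/2−0)) = ½·(-77/2 − 567/11 + 28) = -1365/44, so the V-coordinate is 5/11.
[UVP] = ½·((-7)·(3−0) + 9·(0−(7/2)) + (63/11)·(7/2−3)) = ½·(-21 − 63/2 + 63/22) = -273/11, so the W-coordinate is 4/11.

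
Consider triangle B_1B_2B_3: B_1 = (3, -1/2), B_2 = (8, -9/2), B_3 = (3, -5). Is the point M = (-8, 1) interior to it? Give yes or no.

Barycentric coordinates of M: (71/45, -11/5, 73/45).
The three coordinates are positive, negative, positive; a point is interior exactly when all three are positive.

no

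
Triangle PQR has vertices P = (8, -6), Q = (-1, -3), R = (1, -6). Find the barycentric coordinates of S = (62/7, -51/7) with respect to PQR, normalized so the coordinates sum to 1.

Signed area of the reference triangle: [PQR] = ½·(8·(-3−(-6)) + (-1)·(-6−(-6)) + 1·(-6−(-3))) = ½·(24 + 0 − 3) = 21/2.
[SQR] = ½·((62/7)·(-3−(-6)) + (-1)·(-6−(-51/7)) + 1·(-51/7−(-3))) = ½·(186/7 − 9/7 − 30/7) = 21/2, so the P-coordinate is (21/2)/(21/2) = 1.
[PSR] = ½·(8·(-51/7−(-6)) + (62/7)·(-6−(-6)) + 1·(-6−(-51/7))) = ½·(-72/7 + 0 + 9/7) = -9/2, so the Q-coordinate is -3/7.
[PQS] = ½·(8·(-3−(-51/7)) + (-1)·(-51/7−(-6)) + (62/7)·(-6−(-3))) = ½·(240/7 + 9/7 − 186/7) = 9/2, so the R-coordinate is 3/7.

(1, -3/7, 3/7)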